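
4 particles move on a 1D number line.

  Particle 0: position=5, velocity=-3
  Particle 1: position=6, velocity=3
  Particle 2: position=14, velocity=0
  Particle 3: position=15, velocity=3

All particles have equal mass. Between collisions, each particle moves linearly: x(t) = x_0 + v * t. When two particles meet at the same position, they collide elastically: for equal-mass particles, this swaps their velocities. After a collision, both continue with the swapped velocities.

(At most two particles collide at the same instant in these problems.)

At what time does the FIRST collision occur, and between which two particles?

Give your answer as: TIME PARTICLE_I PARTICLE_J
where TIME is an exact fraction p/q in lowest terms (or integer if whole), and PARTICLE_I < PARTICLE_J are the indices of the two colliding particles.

Answer: 8/3 1 2

Derivation:
Pair (0,1): pos 5,6 vel -3,3 -> not approaching (rel speed -6 <= 0)
Pair (1,2): pos 6,14 vel 3,0 -> gap=8, closing at 3/unit, collide at t=8/3
Pair (2,3): pos 14,15 vel 0,3 -> not approaching (rel speed -3 <= 0)
Earliest collision: t=8/3 between 1 and 2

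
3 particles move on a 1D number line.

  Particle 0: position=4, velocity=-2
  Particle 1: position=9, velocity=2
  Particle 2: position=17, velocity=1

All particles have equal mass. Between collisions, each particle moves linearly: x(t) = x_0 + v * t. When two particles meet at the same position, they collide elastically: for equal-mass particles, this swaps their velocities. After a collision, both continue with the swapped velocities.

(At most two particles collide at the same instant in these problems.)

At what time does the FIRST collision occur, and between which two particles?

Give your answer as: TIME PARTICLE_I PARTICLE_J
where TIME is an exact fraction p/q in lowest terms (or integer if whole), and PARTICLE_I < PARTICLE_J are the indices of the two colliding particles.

Pair (0,1): pos 4,9 vel -2,2 -> not approaching (rel speed -4 <= 0)
Pair (1,2): pos 9,17 vel 2,1 -> gap=8, closing at 1/unit, collide at t=8
Earliest collision: t=8 between 1 and 2

Answer: 8 1 2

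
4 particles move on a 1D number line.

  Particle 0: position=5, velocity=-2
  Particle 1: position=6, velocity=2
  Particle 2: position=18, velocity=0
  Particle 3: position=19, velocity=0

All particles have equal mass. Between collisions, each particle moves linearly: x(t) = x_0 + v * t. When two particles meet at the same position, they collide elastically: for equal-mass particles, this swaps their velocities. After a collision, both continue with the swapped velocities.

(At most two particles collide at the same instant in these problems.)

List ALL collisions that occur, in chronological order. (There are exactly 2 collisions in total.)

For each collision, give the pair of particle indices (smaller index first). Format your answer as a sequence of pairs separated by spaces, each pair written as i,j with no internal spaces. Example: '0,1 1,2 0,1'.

Answer: 1,2 2,3

Derivation:
Collision at t=6: particles 1 and 2 swap velocities; positions: p0=-7 p1=18 p2=18 p3=19; velocities now: v0=-2 v1=0 v2=2 v3=0
Collision at t=13/2: particles 2 and 3 swap velocities; positions: p0=-8 p1=18 p2=19 p3=19; velocities now: v0=-2 v1=0 v2=0 v3=2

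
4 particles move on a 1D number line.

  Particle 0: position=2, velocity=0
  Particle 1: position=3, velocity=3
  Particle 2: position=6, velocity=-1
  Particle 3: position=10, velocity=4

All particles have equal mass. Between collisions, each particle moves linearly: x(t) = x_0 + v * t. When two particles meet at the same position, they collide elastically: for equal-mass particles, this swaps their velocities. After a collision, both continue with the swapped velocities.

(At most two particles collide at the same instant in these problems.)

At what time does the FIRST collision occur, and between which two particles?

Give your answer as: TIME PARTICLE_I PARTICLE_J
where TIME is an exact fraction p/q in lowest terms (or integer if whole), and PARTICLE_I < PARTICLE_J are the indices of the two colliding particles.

Pair (0,1): pos 2,3 vel 0,3 -> not approaching (rel speed -3 <= 0)
Pair (1,2): pos 3,6 vel 3,-1 -> gap=3, closing at 4/unit, collide at t=3/4
Pair (2,3): pos 6,10 vel -1,4 -> not approaching (rel speed -5 <= 0)
Earliest collision: t=3/4 between 1 and 2

Answer: 3/4 1 2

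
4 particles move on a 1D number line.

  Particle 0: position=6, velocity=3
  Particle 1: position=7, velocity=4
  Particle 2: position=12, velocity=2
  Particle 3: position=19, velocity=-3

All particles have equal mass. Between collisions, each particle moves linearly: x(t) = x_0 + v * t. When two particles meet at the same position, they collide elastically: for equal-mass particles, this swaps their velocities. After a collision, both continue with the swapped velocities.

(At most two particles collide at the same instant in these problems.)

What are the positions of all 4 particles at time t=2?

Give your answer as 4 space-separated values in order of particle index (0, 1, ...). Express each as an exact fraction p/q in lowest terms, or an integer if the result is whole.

Answer: 12 13 15 16

Derivation:
Collision at t=7/5: particles 2 and 3 swap velocities; positions: p0=51/5 p1=63/5 p2=74/5 p3=74/5; velocities now: v0=3 v1=4 v2=-3 v3=2
Collision at t=12/7: particles 1 and 2 swap velocities; positions: p0=78/7 p1=97/7 p2=97/7 p3=108/7; velocities now: v0=3 v1=-3 v2=4 v3=2
Advance to t=2 (no further collisions before then); velocities: v0=3 v1=-3 v2=4 v3=2; positions = 12 13 15 16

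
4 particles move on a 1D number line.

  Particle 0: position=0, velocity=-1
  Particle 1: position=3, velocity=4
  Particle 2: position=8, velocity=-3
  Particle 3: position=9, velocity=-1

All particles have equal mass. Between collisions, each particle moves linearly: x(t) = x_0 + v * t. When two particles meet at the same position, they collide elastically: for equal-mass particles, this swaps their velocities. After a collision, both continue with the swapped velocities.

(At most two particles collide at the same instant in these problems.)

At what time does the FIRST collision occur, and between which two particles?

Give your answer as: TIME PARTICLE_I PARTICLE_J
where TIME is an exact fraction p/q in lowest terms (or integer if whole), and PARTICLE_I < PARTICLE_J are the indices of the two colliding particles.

Pair (0,1): pos 0,3 vel -1,4 -> not approaching (rel speed -5 <= 0)
Pair (1,2): pos 3,8 vel 4,-3 -> gap=5, closing at 7/unit, collide at t=5/7
Pair (2,3): pos 8,9 vel -3,-1 -> not approaching (rel speed -2 <= 0)
Earliest collision: t=5/7 between 1 and 2

Answer: 5/7 1 2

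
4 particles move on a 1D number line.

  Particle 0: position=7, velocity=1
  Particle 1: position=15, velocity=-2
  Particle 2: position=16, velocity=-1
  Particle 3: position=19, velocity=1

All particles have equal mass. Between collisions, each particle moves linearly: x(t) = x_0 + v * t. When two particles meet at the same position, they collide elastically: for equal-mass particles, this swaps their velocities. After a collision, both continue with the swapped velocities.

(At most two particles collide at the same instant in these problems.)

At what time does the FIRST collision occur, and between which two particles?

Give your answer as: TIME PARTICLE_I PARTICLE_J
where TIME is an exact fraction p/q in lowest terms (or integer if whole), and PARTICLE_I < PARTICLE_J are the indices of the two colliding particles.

Answer: 8/3 0 1

Derivation:
Pair (0,1): pos 7,15 vel 1,-2 -> gap=8, closing at 3/unit, collide at t=8/3
Pair (1,2): pos 15,16 vel -2,-1 -> not approaching (rel speed -1 <= 0)
Pair (2,3): pos 16,19 vel -1,1 -> not approaching (rel speed -2 <= 0)
Earliest collision: t=8/3 between 0 and 1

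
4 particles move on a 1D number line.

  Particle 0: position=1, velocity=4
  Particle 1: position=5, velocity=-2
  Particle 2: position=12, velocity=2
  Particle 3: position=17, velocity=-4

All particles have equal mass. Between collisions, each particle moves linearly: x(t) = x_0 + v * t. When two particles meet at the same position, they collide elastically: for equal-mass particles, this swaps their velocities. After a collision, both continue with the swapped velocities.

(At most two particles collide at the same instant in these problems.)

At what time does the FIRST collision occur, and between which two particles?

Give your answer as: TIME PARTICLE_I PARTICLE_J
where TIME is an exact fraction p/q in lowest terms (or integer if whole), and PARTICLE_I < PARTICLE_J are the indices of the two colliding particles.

Pair (0,1): pos 1,5 vel 4,-2 -> gap=4, closing at 6/unit, collide at t=2/3
Pair (1,2): pos 5,12 vel -2,2 -> not approaching (rel speed -4 <= 0)
Pair (2,3): pos 12,17 vel 2,-4 -> gap=5, closing at 6/unit, collide at t=5/6
Earliest collision: t=2/3 between 0 and 1

Answer: 2/3 0 1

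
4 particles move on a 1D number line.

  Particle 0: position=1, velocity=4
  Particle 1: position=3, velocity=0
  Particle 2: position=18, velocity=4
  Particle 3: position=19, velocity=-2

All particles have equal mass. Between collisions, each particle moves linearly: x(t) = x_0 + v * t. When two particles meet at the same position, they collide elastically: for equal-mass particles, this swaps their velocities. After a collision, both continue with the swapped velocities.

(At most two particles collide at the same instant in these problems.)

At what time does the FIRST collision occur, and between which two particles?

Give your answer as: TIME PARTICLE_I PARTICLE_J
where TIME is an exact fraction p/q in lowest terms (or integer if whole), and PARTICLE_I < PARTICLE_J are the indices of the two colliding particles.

Answer: 1/6 2 3

Derivation:
Pair (0,1): pos 1,3 vel 4,0 -> gap=2, closing at 4/unit, collide at t=1/2
Pair (1,2): pos 3,18 vel 0,4 -> not approaching (rel speed -4 <= 0)
Pair (2,3): pos 18,19 vel 4,-2 -> gap=1, closing at 6/unit, collide at t=1/6
Earliest collision: t=1/6 between 2 and 3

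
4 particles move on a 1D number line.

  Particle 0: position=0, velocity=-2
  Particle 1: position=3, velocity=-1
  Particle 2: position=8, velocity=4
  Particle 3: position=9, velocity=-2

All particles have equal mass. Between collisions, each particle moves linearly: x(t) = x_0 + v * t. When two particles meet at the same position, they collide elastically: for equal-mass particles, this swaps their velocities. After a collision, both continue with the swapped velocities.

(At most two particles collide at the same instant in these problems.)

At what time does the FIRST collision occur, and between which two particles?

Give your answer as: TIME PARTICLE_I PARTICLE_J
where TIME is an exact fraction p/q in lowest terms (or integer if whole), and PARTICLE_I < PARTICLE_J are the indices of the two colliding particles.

Pair (0,1): pos 0,3 vel -2,-1 -> not approaching (rel speed -1 <= 0)
Pair (1,2): pos 3,8 vel -1,4 -> not approaching (rel speed -5 <= 0)
Pair (2,3): pos 8,9 vel 4,-2 -> gap=1, closing at 6/unit, collide at t=1/6
Earliest collision: t=1/6 between 2 and 3

Answer: 1/6 2 3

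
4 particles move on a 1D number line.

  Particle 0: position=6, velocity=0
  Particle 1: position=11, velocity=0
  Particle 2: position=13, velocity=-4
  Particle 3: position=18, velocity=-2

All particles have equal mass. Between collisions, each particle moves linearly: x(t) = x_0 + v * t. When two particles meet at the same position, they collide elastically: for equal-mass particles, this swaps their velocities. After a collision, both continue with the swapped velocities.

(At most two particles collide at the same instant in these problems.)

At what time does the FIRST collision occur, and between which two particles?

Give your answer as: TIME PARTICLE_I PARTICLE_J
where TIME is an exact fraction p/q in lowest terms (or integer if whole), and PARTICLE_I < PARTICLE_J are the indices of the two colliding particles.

Answer: 1/2 1 2

Derivation:
Pair (0,1): pos 6,11 vel 0,0 -> not approaching (rel speed 0 <= 0)
Pair (1,2): pos 11,13 vel 0,-4 -> gap=2, closing at 4/unit, collide at t=1/2
Pair (2,3): pos 13,18 vel -4,-2 -> not approaching (rel speed -2 <= 0)
Earliest collision: t=1/2 between 1 and 2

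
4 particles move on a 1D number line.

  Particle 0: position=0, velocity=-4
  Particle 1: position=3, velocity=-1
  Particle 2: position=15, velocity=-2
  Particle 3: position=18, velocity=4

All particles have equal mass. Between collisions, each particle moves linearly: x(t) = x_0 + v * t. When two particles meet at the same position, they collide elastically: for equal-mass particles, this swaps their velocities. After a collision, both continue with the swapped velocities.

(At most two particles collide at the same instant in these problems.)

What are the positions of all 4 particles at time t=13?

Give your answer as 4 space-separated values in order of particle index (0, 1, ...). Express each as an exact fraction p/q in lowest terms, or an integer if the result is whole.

Answer: -52 -11 -10 70

Derivation:
Collision at t=12: particles 1 and 2 swap velocities; positions: p0=-48 p1=-9 p2=-9 p3=66; velocities now: v0=-4 v1=-2 v2=-1 v3=4
Advance to t=13 (no further collisions before then); velocities: v0=-4 v1=-2 v2=-1 v3=4; positions = -52 -11 -10 70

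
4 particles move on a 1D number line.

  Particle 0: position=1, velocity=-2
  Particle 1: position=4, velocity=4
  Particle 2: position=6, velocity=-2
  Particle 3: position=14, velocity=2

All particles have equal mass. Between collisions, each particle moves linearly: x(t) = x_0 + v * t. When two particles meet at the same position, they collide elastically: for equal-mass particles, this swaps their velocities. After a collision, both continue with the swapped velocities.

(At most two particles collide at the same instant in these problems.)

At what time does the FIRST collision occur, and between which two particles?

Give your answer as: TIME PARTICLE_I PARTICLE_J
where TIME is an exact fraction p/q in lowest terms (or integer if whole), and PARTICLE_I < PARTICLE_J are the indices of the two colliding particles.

Answer: 1/3 1 2

Derivation:
Pair (0,1): pos 1,4 vel -2,4 -> not approaching (rel speed -6 <= 0)
Pair (1,2): pos 4,6 vel 4,-2 -> gap=2, closing at 6/unit, collide at t=1/3
Pair (2,3): pos 6,14 vel -2,2 -> not approaching (rel speed -4 <= 0)
Earliest collision: t=1/3 between 1 and 2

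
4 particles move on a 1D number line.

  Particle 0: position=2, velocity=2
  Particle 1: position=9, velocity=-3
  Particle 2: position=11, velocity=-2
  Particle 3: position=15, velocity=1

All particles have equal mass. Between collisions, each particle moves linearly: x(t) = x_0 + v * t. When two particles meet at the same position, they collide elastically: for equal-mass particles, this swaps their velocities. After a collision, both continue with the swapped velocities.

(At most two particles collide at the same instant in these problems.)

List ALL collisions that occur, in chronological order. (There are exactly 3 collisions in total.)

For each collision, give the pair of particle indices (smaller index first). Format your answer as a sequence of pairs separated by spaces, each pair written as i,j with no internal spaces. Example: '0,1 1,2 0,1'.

Answer: 0,1 1,2 2,3

Derivation:
Collision at t=7/5: particles 0 and 1 swap velocities; positions: p0=24/5 p1=24/5 p2=41/5 p3=82/5; velocities now: v0=-3 v1=2 v2=-2 v3=1
Collision at t=9/4: particles 1 and 2 swap velocities; positions: p0=9/4 p1=13/2 p2=13/2 p3=69/4; velocities now: v0=-3 v1=-2 v2=2 v3=1
Collision at t=13: particles 2 and 3 swap velocities; positions: p0=-30 p1=-15 p2=28 p3=28; velocities now: v0=-3 v1=-2 v2=1 v3=2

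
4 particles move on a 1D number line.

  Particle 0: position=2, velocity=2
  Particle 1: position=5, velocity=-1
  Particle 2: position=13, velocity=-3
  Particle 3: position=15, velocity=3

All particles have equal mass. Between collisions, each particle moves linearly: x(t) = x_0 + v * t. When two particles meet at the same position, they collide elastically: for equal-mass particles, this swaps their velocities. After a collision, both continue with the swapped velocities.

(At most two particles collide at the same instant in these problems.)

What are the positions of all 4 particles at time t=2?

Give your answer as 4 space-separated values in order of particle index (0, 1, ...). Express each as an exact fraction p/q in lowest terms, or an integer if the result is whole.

Answer: 3 6 7 21

Derivation:
Collision at t=1: particles 0 and 1 swap velocities; positions: p0=4 p1=4 p2=10 p3=18; velocities now: v0=-1 v1=2 v2=-3 v3=3
Advance to t=2 (no further collisions before then); velocities: v0=-1 v1=2 v2=-3 v3=3; positions = 3 6 7 21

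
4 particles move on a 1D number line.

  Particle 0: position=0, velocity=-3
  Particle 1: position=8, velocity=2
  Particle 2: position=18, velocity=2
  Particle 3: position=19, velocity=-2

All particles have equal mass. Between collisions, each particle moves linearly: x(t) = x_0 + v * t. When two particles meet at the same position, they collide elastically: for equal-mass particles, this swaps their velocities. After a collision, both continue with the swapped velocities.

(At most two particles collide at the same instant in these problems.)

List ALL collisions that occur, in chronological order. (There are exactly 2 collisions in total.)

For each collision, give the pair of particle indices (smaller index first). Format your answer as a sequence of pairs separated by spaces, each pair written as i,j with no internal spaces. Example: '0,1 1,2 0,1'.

Collision at t=1/4: particles 2 and 3 swap velocities; positions: p0=-3/4 p1=17/2 p2=37/2 p3=37/2; velocities now: v0=-3 v1=2 v2=-2 v3=2
Collision at t=11/4: particles 1 and 2 swap velocities; positions: p0=-33/4 p1=27/2 p2=27/2 p3=47/2; velocities now: v0=-3 v1=-2 v2=2 v3=2

Answer: 2,3 1,2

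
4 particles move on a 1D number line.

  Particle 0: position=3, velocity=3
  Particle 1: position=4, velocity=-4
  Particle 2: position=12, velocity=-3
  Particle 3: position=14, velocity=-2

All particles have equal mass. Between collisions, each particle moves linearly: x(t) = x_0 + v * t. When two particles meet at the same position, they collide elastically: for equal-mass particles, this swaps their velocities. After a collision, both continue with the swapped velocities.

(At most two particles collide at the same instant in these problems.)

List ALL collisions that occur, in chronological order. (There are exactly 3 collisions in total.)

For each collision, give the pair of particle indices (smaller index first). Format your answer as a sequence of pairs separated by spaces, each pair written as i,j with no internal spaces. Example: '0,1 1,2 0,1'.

Collision at t=1/7: particles 0 and 1 swap velocities; positions: p0=24/7 p1=24/7 p2=81/7 p3=96/7; velocities now: v0=-4 v1=3 v2=-3 v3=-2
Collision at t=3/2: particles 1 and 2 swap velocities; positions: p0=-2 p1=15/2 p2=15/2 p3=11; velocities now: v0=-4 v1=-3 v2=3 v3=-2
Collision at t=11/5: particles 2 and 3 swap velocities; positions: p0=-24/5 p1=27/5 p2=48/5 p3=48/5; velocities now: v0=-4 v1=-3 v2=-2 v3=3

Answer: 0,1 1,2 2,3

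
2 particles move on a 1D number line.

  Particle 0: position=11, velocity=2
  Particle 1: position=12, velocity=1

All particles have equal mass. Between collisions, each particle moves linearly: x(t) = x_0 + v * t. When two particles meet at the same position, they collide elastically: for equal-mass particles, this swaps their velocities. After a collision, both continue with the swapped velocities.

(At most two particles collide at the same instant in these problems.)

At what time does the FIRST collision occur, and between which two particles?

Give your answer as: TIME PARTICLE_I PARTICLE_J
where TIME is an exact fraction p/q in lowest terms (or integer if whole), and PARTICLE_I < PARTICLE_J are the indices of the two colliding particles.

Pair (0,1): pos 11,12 vel 2,1 -> gap=1, closing at 1/unit, collide at t=1
Earliest collision: t=1 between 0 and 1

Answer: 1 0 1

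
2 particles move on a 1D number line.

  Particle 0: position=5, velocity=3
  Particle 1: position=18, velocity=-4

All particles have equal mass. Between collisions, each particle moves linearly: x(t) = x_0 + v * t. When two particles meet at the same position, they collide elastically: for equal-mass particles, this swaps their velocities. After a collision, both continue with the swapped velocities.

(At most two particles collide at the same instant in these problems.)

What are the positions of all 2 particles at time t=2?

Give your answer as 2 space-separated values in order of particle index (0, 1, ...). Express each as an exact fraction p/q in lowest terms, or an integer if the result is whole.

Collision at t=13/7: particles 0 and 1 swap velocities; positions: p0=74/7 p1=74/7; velocities now: v0=-4 v1=3
Advance to t=2 (no further collisions before then); velocities: v0=-4 v1=3; positions = 10 11

Answer: 10 11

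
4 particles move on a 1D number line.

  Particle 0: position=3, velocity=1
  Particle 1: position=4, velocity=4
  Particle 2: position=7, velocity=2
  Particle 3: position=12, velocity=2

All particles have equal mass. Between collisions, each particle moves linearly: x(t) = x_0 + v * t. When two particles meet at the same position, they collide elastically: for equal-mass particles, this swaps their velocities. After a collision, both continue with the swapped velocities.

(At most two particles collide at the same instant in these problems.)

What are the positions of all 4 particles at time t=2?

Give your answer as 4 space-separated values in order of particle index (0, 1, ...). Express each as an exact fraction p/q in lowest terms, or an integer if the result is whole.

Answer: 5 11 12 16

Derivation:
Collision at t=3/2: particles 1 and 2 swap velocities; positions: p0=9/2 p1=10 p2=10 p3=15; velocities now: v0=1 v1=2 v2=4 v3=2
Advance to t=2 (no further collisions before then); velocities: v0=1 v1=2 v2=4 v3=2; positions = 5 11 12 16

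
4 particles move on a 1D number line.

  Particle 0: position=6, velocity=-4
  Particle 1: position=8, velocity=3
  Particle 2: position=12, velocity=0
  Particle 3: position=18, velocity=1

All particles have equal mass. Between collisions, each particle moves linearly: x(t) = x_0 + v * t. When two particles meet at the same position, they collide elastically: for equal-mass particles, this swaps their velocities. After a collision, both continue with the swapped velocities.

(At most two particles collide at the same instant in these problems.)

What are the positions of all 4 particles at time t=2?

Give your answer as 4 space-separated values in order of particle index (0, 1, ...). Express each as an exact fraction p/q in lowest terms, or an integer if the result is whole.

Collision at t=4/3: particles 1 and 2 swap velocities; positions: p0=2/3 p1=12 p2=12 p3=58/3; velocities now: v0=-4 v1=0 v2=3 v3=1
Advance to t=2 (no further collisions before then); velocities: v0=-4 v1=0 v2=3 v3=1; positions = -2 12 14 20

Answer: -2 12 14 20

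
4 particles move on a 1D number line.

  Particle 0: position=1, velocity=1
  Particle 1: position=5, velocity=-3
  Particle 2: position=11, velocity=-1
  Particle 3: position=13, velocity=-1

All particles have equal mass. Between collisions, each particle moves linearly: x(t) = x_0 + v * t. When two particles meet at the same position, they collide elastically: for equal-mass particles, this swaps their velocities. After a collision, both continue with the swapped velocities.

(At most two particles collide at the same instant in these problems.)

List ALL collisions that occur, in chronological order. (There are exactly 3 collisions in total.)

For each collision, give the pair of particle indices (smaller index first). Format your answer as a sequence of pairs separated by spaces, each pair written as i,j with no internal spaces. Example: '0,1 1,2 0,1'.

Collision at t=1: particles 0 and 1 swap velocities; positions: p0=2 p1=2 p2=10 p3=12; velocities now: v0=-3 v1=1 v2=-1 v3=-1
Collision at t=5: particles 1 and 2 swap velocities; positions: p0=-10 p1=6 p2=6 p3=8; velocities now: v0=-3 v1=-1 v2=1 v3=-1
Collision at t=6: particles 2 and 3 swap velocities; positions: p0=-13 p1=5 p2=7 p3=7; velocities now: v0=-3 v1=-1 v2=-1 v3=1

Answer: 0,1 1,2 2,3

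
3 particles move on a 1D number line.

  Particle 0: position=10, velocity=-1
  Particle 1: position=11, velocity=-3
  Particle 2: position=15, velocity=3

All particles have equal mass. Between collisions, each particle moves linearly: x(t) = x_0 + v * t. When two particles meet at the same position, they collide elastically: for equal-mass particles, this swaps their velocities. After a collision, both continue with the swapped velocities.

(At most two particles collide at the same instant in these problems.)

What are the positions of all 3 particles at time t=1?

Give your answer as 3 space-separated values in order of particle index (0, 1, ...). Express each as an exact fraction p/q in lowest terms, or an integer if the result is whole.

Collision at t=1/2: particles 0 and 1 swap velocities; positions: p0=19/2 p1=19/2 p2=33/2; velocities now: v0=-3 v1=-1 v2=3
Advance to t=1 (no further collisions before then); velocities: v0=-3 v1=-1 v2=3; positions = 8 9 18

Answer: 8 9 18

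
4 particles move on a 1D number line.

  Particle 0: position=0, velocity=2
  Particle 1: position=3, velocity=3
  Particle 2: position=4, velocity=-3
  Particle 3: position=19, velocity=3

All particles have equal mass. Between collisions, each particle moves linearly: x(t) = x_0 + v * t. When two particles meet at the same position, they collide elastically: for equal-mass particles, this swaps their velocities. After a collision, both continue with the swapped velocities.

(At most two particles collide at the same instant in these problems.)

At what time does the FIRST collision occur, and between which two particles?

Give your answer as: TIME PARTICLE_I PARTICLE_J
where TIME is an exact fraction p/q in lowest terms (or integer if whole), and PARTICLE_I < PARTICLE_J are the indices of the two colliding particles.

Pair (0,1): pos 0,3 vel 2,3 -> not approaching (rel speed -1 <= 0)
Pair (1,2): pos 3,4 vel 3,-3 -> gap=1, closing at 6/unit, collide at t=1/6
Pair (2,3): pos 4,19 vel -3,3 -> not approaching (rel speed -6 <= 0)
Earliest collision: t=1/6 between 1 and 2

Answer: 1/6 1 2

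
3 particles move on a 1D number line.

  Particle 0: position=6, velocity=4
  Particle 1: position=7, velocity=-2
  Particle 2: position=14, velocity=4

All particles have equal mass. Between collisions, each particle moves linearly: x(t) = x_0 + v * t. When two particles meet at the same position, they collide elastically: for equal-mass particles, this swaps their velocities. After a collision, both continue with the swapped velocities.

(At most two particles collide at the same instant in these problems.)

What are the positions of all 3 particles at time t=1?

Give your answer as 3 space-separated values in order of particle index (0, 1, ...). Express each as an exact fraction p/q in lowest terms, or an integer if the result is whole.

Collision at t=1/6: particles 0 and 1 swap velocities; positions: p0=20/3 p1=20/3 p2=44/3; velocities now: v0=-2 v1=4 v2=4
Advance to t=1 (no further collisions before then); velocities: v0=-2 v1=4 v2=4; positions = 5 10 18

Answer: 5 10 18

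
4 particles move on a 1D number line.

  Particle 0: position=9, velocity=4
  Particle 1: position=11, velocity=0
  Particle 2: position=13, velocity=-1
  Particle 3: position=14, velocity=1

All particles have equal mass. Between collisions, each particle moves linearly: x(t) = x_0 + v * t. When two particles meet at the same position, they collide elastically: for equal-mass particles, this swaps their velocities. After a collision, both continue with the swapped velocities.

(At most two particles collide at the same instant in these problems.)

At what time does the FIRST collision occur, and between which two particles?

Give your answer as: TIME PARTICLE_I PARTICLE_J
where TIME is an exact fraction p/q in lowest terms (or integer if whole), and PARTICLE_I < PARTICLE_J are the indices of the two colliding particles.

Pair (0,1): pos 9,11 vel 4,0 -> gap=2, closing at 4/unit, collide at t=1/2
Pair (1,2): pos 11,13 vel 0,-1 -> gap=2, closing at 1/unit, collide at t=2
Pair (2,3): pos 13,14 vel -1,1 -> not approaching (rel speed -2 <= 0)
Earliest collision: t=1/2 between 0 and 1

Answer: 1/2 0 1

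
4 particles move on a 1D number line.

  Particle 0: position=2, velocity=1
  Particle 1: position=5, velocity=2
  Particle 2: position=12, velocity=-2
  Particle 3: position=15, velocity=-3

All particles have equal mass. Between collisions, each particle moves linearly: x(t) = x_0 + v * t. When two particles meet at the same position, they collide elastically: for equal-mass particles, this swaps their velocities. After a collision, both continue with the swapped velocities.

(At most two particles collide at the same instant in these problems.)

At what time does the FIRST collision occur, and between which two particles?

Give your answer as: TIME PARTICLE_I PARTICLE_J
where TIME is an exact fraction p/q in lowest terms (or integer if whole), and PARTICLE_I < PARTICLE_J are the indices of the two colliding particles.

Pair (0,1): pos 2,5 vel 1,2 -> not approaching (rel speed -1 <= 0)
Pair (1,2): pos 5,12 vel 2,-2 -> gap=7, closing at 4/unit, collide at t=7/4
Pair (2,3): pos 12,15 vel -2,-3 -> gap=3, closing at 1/unit, collide at t=3
Earliest collision: t=7/4 between 1 and 2

Answer: 7/4 1 2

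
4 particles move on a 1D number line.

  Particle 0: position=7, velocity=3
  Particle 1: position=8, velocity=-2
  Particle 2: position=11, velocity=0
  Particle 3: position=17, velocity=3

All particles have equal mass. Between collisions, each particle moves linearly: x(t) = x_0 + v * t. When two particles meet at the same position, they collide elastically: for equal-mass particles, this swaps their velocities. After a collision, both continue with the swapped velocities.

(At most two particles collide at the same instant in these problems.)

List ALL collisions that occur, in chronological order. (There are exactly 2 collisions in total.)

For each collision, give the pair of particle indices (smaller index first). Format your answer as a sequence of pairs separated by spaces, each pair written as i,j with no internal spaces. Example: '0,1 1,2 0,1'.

Answer: 0,1 1,2

Derivation:
Collision at t=1/5: particles 0 and 1 swap velocities; positions: p0=38/5 p1=38/5 p2=11 p3=88/5; velocities now: v0=-2 v1=3 v2=0 v3=3
Collision at t=4/3: particles 1 and 2 swap velocities; positions: p0=16/3 p1=11 p2=11 p3=21; velocities now: v0=-2 v1=0 v2=3 v3=3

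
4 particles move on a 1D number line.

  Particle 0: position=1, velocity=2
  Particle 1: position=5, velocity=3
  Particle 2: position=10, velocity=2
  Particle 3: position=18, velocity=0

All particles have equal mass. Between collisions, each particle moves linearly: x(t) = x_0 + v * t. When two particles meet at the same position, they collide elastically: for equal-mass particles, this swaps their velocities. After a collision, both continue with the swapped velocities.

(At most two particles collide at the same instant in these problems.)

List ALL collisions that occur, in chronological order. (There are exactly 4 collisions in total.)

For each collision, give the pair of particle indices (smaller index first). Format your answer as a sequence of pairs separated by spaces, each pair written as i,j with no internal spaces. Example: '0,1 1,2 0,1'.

Answer: 2,3 1,2 2,3 0,1

Derivation:
Collision at t=4: particles 2 and 3 swap velocities; positions: p0=9 p1=17 p2=18 p3=18; velocities now: v0=2 v1=3 v2=0 v3=2
Collision at t=13/3: particles 1 and 2 swap velocities; positions: p0=29/3 p1=18 p2=18 p3=56/3; velocities now: v0=2 v1=0 v2=3 v3=2
Collision at t=5: particles 2 and 3 swap velocities; positions: p0=11 p1=18 p2=20 p3=20; velocities now: v0=2 v1=0 v2=2 v3=3
Collision at t=17/2: particles 0 and 1 swap velocities; positions: p0=18 p1=18 p2=27 p3=61/2; velocities now: v0=0 v1=2 v2=2 v3=3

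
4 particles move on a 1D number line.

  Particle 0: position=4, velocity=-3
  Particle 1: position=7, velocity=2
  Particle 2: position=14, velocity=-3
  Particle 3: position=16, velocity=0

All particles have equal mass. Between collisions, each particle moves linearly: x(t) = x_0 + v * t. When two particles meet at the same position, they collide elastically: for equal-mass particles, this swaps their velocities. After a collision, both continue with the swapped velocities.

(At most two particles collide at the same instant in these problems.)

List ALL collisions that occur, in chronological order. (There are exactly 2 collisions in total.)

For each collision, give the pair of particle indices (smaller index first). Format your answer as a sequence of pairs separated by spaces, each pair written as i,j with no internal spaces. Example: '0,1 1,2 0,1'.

Collision at t=7/5: particles 1 and 2 swap velocities; positions: p0=-1/5 p1=49/5 p2=49/5 p3=16; velocities now: v0=-3 v1=-3 v2=2 v3=0
Collision at t=9/2: particles 2 and 3 swap velocities; positions: p0=-19/2 p1=1/2 p2=16 p3=16; velocities now: v0=-3 v1=-3 v2=0 v3=2

Answer: 1,2 2,3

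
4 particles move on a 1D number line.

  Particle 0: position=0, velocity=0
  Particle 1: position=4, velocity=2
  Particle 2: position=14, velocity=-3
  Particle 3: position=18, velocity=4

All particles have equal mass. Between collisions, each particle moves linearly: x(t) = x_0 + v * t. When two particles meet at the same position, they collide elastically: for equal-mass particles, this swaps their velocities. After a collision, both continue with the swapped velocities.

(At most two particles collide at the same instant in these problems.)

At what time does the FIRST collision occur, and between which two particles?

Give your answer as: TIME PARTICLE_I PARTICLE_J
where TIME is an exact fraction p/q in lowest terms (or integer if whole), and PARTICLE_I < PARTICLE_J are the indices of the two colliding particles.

Answer: 2 1 2

Derivation:
Pair (0,1): pos 0,4 vel 0,2 -> not approaching (rel speed -2 <= 0)
Pair (1,2): pos 4,14 vel 2,-3 -> gap=10, closing at 5/unit, collide at t=2
Pair (2,3): pos 14,18 vel -3,4 -> not approaching (rel speed -7 <= 0)
Earliest collision: t=2 between 1 and 2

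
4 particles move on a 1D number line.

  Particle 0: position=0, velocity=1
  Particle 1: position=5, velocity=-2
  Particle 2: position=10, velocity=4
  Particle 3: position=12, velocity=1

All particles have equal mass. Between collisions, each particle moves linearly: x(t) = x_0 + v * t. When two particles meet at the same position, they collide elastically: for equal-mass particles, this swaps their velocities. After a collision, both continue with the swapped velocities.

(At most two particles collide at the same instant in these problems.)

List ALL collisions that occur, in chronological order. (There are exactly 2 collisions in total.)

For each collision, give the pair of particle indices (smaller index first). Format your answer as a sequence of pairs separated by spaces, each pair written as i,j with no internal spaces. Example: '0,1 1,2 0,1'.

Collision at t=2/3: particles 2 and 3 swap velocities; positions: p0=2/3 p1=11/3 p2=38/3 p3=38/3; velocities now: v0=1 v1=-2 v2=1 v3=4
Collision at t=5/3: particles 0 and 1 swap velocities; positions: p0=5/3 p1=5/3 p2=41/3 p3=50/3; velocities now: v0=-2 v1=1 v2=1 v3=4

Answer: 2,3 0,1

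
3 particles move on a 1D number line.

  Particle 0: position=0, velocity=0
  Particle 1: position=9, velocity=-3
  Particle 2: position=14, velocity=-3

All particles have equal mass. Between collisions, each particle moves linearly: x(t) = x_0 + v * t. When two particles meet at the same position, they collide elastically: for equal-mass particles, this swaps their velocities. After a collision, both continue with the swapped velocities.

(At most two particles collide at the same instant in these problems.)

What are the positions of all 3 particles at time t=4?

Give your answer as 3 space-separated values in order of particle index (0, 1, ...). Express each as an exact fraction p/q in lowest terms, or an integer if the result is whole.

Collision at t=3: particles 0 and 1 swap velocities; positions: p0=0 p1=0 p2=5; velocities now: v0=-3 v1=0 v2=-3
Advance to t=4 (no further collisions before then); velocities: v0=-3 v1=0 v2=-3; positions = -3 0 2

Answer: -3 0 2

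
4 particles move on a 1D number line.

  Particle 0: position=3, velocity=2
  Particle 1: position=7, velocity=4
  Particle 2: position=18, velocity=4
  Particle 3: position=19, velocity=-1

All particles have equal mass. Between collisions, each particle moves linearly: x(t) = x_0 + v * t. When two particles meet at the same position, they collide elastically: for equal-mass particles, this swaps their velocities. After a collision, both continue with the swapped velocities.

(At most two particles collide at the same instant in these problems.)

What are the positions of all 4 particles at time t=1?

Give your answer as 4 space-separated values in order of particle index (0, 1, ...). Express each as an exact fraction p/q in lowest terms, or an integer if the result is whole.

Collision at t=1/5: particles 2 and 3 swap velocities; positions: p0=17/5 p1=39/5 p2=94/5 p3=94/5; velocities now: v0=2 v1=4 v2=-1 v3=4
Advance to t=1 (no further collisions before then); velocities: v0=2 v1=4 v2=-1 v3=4; positions = 5 11 18 22

Answer: 5 11 18 22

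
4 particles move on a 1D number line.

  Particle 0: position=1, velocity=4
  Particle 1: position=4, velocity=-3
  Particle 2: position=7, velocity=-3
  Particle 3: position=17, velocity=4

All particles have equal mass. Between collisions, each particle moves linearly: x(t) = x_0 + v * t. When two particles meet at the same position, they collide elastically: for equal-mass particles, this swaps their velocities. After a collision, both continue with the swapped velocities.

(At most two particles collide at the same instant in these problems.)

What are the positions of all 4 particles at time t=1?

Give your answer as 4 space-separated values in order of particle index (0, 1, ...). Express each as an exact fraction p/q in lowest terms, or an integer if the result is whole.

Answer: 1 4 5 21

Derivation:
Collision at t=3/7: particles 0 and 1 swap velocities; positions: p0=19/7 p1=19/7 p2=40/7 p3=131/7; velocities now: v0=-3 v1=4 v2=-3 v3=4
Collision at t=6/7: particles 1 and 2 swap velocities; positions: p0=10/7 p1=31/7 p2=31/7 p3=143/7; velocities now: v0=-3 v1=-3 v2=4 v3=4
Advance to t=1 (no further collisions before then); velocities: v0=-3 v1=-3 v2=4 v3=4; positions = 1 4 5 21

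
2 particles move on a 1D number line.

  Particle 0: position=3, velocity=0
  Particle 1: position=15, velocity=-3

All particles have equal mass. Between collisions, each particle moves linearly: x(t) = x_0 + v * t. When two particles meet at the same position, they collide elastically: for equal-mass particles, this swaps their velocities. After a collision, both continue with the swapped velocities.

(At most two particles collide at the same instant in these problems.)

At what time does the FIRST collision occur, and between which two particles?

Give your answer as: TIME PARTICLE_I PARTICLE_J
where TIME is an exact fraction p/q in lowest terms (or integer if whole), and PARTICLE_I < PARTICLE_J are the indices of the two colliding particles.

Answer: 4 0 1

Derivation:
Pair (0,1): pos 3,15 vel 0,-3 -> gap=12, closing at 3/unit, collide at t=4
Earliest collision: t=4 between 0 and 1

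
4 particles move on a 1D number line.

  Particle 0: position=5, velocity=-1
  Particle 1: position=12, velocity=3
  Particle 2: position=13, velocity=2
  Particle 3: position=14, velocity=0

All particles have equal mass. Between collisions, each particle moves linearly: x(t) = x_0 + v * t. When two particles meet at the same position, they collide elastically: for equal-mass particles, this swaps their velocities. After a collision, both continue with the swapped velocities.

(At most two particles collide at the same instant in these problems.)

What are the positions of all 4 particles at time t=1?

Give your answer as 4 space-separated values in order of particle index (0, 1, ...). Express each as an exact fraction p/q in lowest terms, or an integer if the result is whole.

Collision at t=1/2: particles 2 and 3 swap velocities; positions: p0=9/2 p1=27/2 p2=14 p3=14; velocities now: v0=-1 v1=3 v2=0 v3=2
Collision at t=2/3: particles 1 and 2 swap velocities; positions: p0=13/3 p1=14 p2=14 p3=43/3; velocities now: v0=-1 v1=0 v2=3 v3=2
Collision at t=1: particles 2 and 3 swap velocities; positions: p0=4 p1=14 p2=15 p3=15; velocities now: v0=-1 v1=0 v2=2 v3=3
Advance to t=1 (no further collisions before then); velocities: v0=-1 v1=0 v2=2 v3=3; positions = 4 14 15 15

Answer: 4 14 15 15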